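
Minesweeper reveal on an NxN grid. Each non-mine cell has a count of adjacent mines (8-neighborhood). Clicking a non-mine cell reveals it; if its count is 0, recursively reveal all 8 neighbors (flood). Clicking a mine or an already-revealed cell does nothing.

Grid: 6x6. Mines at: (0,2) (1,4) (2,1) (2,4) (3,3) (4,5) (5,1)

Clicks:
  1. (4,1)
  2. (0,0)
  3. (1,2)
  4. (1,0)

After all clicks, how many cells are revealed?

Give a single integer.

Answer: 6

Derivation:
Click 1 (4,1) count=1: revealed 1 new [(4,1)] -> total=1
Click 2 (0,0) count=0: revealed 4 new [(0,0) (0,1) (1,0) (1,1)] -> total=5
Click 3 (1,2) count=2: revealed 1 new [(1,2)] -> total=6
Click 4 (1,0) count=1: revealed 0 new [(none)] -> total=6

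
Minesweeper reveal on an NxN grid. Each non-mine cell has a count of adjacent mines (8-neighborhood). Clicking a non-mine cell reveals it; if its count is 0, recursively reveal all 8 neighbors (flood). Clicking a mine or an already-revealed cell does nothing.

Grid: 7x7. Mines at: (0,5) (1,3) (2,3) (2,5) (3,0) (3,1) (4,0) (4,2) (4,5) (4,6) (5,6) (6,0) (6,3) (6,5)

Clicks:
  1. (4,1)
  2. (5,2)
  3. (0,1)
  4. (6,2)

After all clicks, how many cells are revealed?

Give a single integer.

Click 1 (4,1) count=4: revealed 1 new [(4,1)] -> total=1
Click 2 (5,2) count=2: revealed 1 new [(5,2)] -> total=2
Click 3 (0,1) count=0: revealed 9 new [(0,0) (0,1) (0,2) (1,0) (1,1) (1,2) (2,0) (2,1) (2,2)] -> total=11
Click 4 (6,2) count=1: revealed 1 new [(6,2)] -> total=12

Answer: 12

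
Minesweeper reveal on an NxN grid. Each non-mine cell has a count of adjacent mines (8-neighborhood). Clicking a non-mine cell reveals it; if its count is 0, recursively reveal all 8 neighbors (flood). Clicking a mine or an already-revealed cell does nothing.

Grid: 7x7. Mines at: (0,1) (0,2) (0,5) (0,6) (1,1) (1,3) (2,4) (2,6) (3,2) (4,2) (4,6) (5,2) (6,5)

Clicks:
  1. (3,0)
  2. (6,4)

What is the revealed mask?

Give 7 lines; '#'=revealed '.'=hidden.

Click 1 (3,0) count=0: revealed 10 new [(2,0) (2,1) (3,0) (3,1) (4,0) (4,1) (5,0) (5,1) (6,0) (6,1)] -> total=10
Click 2 (6,4) count=1: revealed 1 new [(6,4)] -> total=11

Answer: .......
.......
##.....
##.....
##.....
##.....
##..#..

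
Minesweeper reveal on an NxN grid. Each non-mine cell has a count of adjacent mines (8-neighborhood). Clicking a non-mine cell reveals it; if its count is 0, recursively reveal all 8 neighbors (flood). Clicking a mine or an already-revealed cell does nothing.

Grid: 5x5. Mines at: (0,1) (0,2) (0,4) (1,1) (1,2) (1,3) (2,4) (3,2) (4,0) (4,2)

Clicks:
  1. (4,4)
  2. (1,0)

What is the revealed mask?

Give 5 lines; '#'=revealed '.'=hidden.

Click 1 (4,4) count=0: revealed 4 new [(3,3) (3,4) (4,3) (4,4)] -> total=4
Click 2 (1,0) count=2: revealed 1 new [(1,0)] -> total=5

Answer: .....
#....
.....
...##
...##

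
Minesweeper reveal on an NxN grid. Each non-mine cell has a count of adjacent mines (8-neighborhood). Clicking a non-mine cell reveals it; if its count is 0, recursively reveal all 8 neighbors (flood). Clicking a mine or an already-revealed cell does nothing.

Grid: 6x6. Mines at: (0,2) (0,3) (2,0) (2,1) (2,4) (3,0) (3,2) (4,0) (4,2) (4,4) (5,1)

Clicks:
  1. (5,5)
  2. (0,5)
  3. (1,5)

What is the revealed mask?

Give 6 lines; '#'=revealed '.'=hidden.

Click 1 (5,5) count=1: revealed 1 new [(5,5)] -> total=1
Click 2 (0,5) count=0: revealed 4 new [(0,4) (0,5) (1,4) (1,5)] -> total=5
Click 3 (1,5) count=1: revealed 0 new [(none)] -> total=5

Answer: ....##
....##
......
......
......
.....#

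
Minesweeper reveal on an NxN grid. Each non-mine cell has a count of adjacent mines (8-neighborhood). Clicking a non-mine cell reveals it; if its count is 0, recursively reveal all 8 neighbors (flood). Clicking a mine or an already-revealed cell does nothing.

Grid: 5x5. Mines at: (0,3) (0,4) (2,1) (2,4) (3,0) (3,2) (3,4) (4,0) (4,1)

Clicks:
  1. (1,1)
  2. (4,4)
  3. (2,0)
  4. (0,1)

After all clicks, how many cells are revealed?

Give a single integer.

Answer: 8

Derivation:
Click 1 (1,1) count=1: revealed 1 new [(1,1)] -> total=1
Click 2 (4,4) count=1: revealed 1 new [(4,4)] -> total=2
Click 3 (2,0) count=2: revealed 1 new [(2,0)] -> total=3
Click 4 (0,1) count=0: revealed 5 new [(0,0) (0,1) (0,2) (1,0) (1,2)] -> total=8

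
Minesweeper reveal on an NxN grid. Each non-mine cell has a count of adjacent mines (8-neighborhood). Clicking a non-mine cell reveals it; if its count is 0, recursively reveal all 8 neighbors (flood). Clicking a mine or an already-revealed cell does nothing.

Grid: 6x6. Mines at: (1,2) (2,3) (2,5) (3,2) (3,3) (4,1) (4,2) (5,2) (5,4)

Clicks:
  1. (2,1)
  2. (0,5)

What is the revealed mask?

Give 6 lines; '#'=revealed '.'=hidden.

Answer: ...###
...###
.#....
......
......
......

Derivation:
Click 1 (2,1) count=2: revealed 1 new [(2,1)] -> total=1
Click 2 (0,5) count=0: revealed 6 new [(0,3) (0,4) (0,5) (1,3) (1,4) (1,5)] -> total=7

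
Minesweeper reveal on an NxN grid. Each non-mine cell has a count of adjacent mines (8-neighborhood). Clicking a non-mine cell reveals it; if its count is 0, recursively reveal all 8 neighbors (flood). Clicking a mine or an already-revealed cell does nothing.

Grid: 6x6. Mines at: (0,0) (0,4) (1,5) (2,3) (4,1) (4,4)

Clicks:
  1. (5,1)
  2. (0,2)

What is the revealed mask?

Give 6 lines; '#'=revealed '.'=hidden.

Click 1 (5,1) count=1: revealed 1 new [(5,1)] -> total=1
Click 2 (0,2) count=0: revealed 6 new [(0,1) (0,2) (0,3) (1,1) (1,2) (1,3)] -> total=7

Answer: .###..
.###..
......
......
......
.#....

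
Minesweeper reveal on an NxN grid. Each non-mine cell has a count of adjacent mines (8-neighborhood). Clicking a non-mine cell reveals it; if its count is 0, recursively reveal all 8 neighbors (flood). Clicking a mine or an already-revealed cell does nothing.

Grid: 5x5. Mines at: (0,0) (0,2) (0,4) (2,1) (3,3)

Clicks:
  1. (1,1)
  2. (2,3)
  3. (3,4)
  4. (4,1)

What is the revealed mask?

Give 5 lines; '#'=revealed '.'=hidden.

Click 1 (1,1) count=3: revealed 1 new [(1,1)] -> total=1
Click 2 (2,3) count=1: revealed 1 new [(2,3)] -> total=2
Click 3 (3,4) count=1: revealed 1 new [(3,4)] -> total=3
Click 4 (4,1) count=0: revealed 6 new [(3,0) (3,1) (3,2) (4,0) (4,1) (4,2)] -> total=9

Answer: .....
.#...
...#.
###.#
###..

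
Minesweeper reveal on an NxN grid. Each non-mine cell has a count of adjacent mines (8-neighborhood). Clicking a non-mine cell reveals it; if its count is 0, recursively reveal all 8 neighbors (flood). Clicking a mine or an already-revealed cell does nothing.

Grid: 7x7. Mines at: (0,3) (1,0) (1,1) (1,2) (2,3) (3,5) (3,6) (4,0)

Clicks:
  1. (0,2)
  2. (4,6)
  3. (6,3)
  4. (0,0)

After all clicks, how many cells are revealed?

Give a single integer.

Answer: 26

Derivation:
Click 1 (0,2) count=3: revealed 1 new [(0,2)] -> total=1
Click 2 (4,6) count=2: revealed 1 new [(4,6)] -> total=2
Click 3 (6,3) count=0: revealed 23 new [(3,1) (3,2) (3,3) (3,4) (4,1) (4,2) (4,3) (4,4) (4,5) (5,0) (5,1) (5,2) (5,3) (5,4) (5,5) (5,6) (6,0) (6,1) (6,2) (6,3) (6,4) (6,5) (6,6)] -> total=25
Click 4 (0,0) count=2: revealed 1 new [(0,0)] -> total=26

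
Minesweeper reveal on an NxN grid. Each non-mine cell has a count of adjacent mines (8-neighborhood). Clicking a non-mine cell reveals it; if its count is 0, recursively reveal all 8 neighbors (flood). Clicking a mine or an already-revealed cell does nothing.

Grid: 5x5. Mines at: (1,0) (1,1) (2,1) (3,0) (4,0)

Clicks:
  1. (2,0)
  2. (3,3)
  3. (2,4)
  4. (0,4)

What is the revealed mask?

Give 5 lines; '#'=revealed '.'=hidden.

Click 1 (2,0) count=4: revealed 1 new [(2,0)] -> total=1
Click 2 (3,3) count=0: revealed 17 new [(0,2) (0,3) (0,4) (1,2) (1,3) (1,4) (2,2) (2,3) (2,4) (3,1) (3,2) (3,3) (3,4) (4,1) (4,2) (4,3) (4,4)] -> total=18
Click 3 (2,4) count=0: revealed 0 new [(none)] -> total=18
Click 4 (0,4) count=0: revealed 0 new [(none)] -> total=18

Answer: ..###
..###
#.###
.####
.####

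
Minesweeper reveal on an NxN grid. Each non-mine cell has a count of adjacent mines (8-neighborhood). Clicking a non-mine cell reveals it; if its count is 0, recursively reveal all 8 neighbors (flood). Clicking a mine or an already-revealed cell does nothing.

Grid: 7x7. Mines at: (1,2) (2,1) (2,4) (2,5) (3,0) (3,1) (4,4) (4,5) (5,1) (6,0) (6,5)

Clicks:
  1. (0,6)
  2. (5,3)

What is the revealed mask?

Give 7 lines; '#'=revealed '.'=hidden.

Click 1 (0,6) count=0: revealed 8 new [(0,3) (0,4) (0,5) (0,6) (1,3) (1,4) (1,5) (1,6)] -> total=8
Click 2 (5,3) count=1: revealed 1 new [(5,3)] -> total=9

Answer: ...####
...####
.......
.......
.......
...#...
.......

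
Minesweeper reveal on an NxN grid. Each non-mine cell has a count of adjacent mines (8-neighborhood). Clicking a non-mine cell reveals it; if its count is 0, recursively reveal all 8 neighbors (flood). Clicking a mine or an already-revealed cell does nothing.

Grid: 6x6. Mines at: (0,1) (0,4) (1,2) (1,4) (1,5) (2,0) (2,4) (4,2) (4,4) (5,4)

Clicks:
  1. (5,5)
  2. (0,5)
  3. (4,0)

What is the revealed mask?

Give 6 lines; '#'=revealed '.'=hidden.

Click 1 (5,5) count=2: revealed 1 new [(5,5)] -> total=1
Click 2 (0,5) count=3: revealed 1 new [(0,5)] -> total=2
Click 3 (4,0) count=0: revealed 6 new [(3,0) (3,1) (4,0) (4,1) (5,0) (5,1)] -> total=8

Answer: .....#
......
......
##....
##....
##...#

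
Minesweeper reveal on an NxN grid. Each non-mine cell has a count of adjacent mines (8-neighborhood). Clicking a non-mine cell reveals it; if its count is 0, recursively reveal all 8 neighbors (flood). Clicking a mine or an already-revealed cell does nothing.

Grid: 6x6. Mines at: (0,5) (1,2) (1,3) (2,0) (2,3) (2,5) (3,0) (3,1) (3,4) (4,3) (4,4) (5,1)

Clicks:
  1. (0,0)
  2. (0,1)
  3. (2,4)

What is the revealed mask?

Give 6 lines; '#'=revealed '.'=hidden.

Answer: ##....
##....
....#.
......
......
......

Derivation:
Click 1 (0,0) count=0: revealed 4 new [(0,0) (0,1) (1,0) (1,1)] -> total=4
Click 2 (0,1) count=1: revealed 0 new [(none)] -> total=4
Click 3 (2,4) count=4: revealed 1 new [(2,4)] -> total=5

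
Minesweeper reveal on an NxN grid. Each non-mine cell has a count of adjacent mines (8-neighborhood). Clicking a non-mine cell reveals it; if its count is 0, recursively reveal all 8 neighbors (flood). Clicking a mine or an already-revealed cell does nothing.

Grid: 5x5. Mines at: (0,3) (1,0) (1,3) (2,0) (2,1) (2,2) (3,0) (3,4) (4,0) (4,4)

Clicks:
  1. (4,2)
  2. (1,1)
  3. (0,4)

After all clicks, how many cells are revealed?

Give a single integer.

Answer: 8

Derivation:
Click 1 (4,2) count=0: revealed 6 new [(3,1) (3,2) (3,3) (4,1) (4,2) (4,3)] -> total=6
Click 2 (1,1) count=4: revealed 1 new [(1,1)] -> total=7
Click 3 (0,4) count=2: revealed 1 new [(0,4)] -> total=8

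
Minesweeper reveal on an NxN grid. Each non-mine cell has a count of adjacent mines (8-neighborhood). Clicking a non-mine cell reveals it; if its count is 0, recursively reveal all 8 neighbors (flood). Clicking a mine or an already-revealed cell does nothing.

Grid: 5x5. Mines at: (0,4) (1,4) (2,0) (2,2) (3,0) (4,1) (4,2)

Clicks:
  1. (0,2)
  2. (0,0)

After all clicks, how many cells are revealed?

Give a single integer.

Answer: 8

Derivation:
Click 1 (0,2) count=0: revealed 8 new [(0,0) (0,1) (0,2) (0,3) (1,0) (1,1) (1,2) (1,3)] -> total=8
Click 2 (0,0) count=0: revealed 0 new [(none)] -> total=8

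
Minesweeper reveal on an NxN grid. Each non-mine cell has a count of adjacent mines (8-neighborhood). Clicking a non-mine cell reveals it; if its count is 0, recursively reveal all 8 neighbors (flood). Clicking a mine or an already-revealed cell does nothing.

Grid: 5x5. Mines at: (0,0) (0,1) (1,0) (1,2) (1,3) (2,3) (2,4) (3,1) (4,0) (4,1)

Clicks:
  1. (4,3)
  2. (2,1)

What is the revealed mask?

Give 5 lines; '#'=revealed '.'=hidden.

Click 1 (4,3) count=0: revealed 6 new [(3,2) (3,3) (3,4) (4,2) (4,3) (4,4)] -> total=6
Click 2 (2,1) count=3: revealed 1 new [(2,1)] -> total=7

Answer: .....
.....
.#...
..###
..###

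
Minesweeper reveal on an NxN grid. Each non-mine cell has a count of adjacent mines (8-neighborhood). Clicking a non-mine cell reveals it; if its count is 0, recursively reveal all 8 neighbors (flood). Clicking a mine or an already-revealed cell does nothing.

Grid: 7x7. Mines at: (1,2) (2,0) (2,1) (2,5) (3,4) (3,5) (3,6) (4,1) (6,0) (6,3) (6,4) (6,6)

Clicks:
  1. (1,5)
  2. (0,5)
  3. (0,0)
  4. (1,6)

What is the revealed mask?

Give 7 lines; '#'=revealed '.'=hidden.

Click 1 (1,5) count=1: revealed 1 new [(1,5)] -> total=1
Click 2 (0,5) count=0: revealed 7 new [(0,3) (0,4) (0,5) (0,6) (1,3) (1,4) (1,6)] -> total=8
Click 3 (0,0) count=0: revealed 4 new [(0,0) (0,1) (1,0) (1,1)] -> total=12
Click 4 (1,6) count=1: revealed 0 new [(none)] -> total=12

Answer: ##.####
##.####
.......
.......
.......
.......
.......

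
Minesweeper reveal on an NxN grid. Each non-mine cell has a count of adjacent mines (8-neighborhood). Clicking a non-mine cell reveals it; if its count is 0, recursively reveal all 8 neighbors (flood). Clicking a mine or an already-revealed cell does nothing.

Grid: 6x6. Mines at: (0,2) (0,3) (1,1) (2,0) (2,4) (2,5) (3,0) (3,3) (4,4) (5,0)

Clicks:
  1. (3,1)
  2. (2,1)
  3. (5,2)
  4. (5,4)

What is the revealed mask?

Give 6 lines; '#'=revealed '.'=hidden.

Click 1 (3,1) count=2: revealed 1 new [(3,1)] -> total=1
Click 2 (2,1) count=3: revealed 1 new [(2,1)] -> total=2
Click 3 (5,2) count=0: revealed 6 new [(4,1) (4,2) (4,3) (5,1) (5,2) (5,3)] -> total=8
Click 4 (5,4) count=1: revealed 1 new [(5,4)] -> total=9

Answer: ......
......
.#....
.#....
.###..
.####.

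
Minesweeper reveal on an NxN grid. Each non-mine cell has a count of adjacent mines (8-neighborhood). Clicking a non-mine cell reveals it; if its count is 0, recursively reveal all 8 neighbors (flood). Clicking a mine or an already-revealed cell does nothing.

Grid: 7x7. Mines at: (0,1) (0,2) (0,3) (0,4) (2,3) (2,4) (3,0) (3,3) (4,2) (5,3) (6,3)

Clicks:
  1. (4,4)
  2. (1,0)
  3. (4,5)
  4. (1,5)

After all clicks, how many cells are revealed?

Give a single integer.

Click 1 (4,4) count=2: revealed 1 new [(4,4)] -> total=1
Click 2 (1,0) count=1: revealed 1 new [(1,0)] -> total=2
Click 3 (4,5) count=0: revealed 17 new [(0,5) (0,6) (1,5) (1,6) (2,5) (2,6) (3,4) (3,5) (3,6) (4,5) (4,6) (5,4) (5,5) (5,6) (6,4) (6,5) (6,6)] -> total=19
Click 4 (1,5) count=2: revealed 0 new [(none)] -> total=19

Answer: 19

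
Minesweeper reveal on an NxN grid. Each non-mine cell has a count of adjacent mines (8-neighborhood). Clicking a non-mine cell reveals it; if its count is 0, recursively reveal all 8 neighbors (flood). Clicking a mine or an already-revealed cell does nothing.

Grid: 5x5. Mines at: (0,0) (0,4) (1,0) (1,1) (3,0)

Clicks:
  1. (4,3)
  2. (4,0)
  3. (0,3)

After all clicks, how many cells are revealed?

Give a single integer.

Click 1 (4,3) count=0: revealed 15 new [(1,2) (1,3) (1,4) (2,1) (2,2) (2,3) (2,4) (3,1) (3,2) (3,3) (3,4) (4,1) (4,2) (4,3) (4,4)] -> total=15
Click 2 (4,0) count=1: revealed 1 new [(4,0)] -> total=16
Click 3 (0,3) count=1: revealed 1 new [(0,3)] -> total=17

Answer: 17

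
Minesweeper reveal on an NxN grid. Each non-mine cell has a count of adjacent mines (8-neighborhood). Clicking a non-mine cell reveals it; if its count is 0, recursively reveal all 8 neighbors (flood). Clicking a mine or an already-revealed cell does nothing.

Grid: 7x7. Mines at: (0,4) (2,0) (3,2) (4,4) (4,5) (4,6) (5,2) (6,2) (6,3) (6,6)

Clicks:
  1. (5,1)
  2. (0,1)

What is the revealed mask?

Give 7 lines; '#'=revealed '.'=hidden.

Answer: ####...
####...
.###...
.......
.......
.#.....
.......

Derivation:
Click 1 (5,1) count=2: revealed 1 new [(5,1)] -> total=1
Click 2 (0,1) count=0: revealed 11 new [(0,0) (0,1) (0,2) (0,3) (1,0) (1,1) (1,2) (1,3) (2,1) (2,2) (2,3)] -> total=12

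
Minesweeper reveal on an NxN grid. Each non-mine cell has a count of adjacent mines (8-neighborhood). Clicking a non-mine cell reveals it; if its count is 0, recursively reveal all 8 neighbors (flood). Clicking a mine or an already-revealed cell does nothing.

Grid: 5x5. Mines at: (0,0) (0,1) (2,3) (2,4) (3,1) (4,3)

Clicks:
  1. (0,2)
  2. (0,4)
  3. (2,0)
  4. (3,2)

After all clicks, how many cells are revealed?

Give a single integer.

Click 1 (0,2) count=1: revealed 1 new [(0,2)] -> total=1
Click 2 (0,4) count=0: revealed 5 new [(0,3) (0,4) (1,2) (1,3) (1,4)] -> total=6
Click 3 (2,0) count=1: revealed 1 new [(2,0)] -> total=7
Click 4 (3,2) count=3: revealed 1 new [(3,2)] -> total=8

Answer: 8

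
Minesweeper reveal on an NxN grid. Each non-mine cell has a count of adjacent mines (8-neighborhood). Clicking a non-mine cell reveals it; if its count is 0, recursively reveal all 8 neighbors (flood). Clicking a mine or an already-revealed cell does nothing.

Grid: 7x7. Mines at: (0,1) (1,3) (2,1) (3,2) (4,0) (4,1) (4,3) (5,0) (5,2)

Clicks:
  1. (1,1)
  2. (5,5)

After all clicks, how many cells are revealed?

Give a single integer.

Answer: 24

Derivation:
Click 1 (1,1) count=2: revealed 1 new [(1,1)] -> total=1
Click 2 (5,5) count=0: revealed 23 new [(0,4) (0,5) (0,6) (1,4) (1,5) (1,6) (2,4) (2,5) (2,6) (3,4) (3,5) (3,6) (4,4) (4,5) (4,6) (5,3) (5,4) (5,5) (5,6) (6,3) (6,4) (6,5) (6,6)] -> total=24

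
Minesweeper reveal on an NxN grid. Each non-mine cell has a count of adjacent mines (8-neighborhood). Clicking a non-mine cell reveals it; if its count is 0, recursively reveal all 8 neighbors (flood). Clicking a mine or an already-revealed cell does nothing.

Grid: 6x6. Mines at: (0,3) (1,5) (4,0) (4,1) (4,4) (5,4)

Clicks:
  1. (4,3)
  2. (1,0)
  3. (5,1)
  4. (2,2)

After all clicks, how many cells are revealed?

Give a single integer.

Answer: 20

Derivation:
Click 1 (4,3) count=2: revealed 1 new [(4,3)] -> total=1
Click 2 (1,0) count=0: revealed 18 new [(0,0) (0,1) (0,2) (1,0) (1,1) (1,2) (1,3) (1,4) (2,0) (2,1) (2,2) (2,3) (2,4) (3,0) (3,1) (3,2) (3,3) (3,4)] -> total=19
Click 3 (5,1) count=2: revealed 1 new [(5,1)] -> total=20
Click 4 (2,2) count=0: revealed 0 new [(none)] -> total=20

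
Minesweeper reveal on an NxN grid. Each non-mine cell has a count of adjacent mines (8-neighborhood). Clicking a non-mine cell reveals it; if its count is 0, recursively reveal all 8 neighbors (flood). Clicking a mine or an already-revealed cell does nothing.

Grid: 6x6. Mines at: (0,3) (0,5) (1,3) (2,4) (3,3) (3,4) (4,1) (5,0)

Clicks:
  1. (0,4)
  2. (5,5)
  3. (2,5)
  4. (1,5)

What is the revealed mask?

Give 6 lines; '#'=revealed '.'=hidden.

Answer: ....#.
.....#
.....#
......
..####
..####

Derivation:
Click 1 (0,4) count=3: revealed 1 new [(0,4)] -> total=1
Click 2 (5,5) count=0: revealed 8 new [(4,2) (4,3) (4,4) (4,5) (5,2) (5,3) (5,4) (5,5)] -> total=9
Click 3 (2,5) count=2: revealed 1 new [(2,5)] -> total=10
Click 4 (1,5) count=2: revealed 1 new [(1,5)] -> total=11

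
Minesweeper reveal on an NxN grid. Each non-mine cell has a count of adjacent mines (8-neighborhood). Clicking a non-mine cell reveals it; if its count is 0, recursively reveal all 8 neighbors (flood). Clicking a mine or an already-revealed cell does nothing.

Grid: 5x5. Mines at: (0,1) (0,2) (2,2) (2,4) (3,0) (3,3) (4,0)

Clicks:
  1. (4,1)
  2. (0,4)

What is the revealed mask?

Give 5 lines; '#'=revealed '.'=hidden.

Click 1 (4,1) count=2: revealed 1 new [(4,1)] -> total=1
Click 2 (0,4) count=0: revealed 4 new [(0,3) (0,4) (1,3) (1,4)] -> total=5

Answer: ...##
...##
.....
.....
.#...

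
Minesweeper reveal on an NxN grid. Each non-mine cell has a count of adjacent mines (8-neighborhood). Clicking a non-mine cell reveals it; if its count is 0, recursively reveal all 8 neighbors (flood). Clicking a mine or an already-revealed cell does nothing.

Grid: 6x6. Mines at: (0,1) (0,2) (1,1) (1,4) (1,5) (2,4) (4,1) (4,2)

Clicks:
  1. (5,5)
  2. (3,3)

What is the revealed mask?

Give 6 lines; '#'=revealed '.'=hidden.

Click 1 (5,5) count=0: revealed 9 new [(3,3) (3,4) (3,5) (4,3) (4,4) (4,5) (5,3) (5,4) (5,5)] -> total=9
Click 2 (3,3) count=2: revealed 0 new [(none)] -> total=9

Answer: ......
......
......
...###
...###
...###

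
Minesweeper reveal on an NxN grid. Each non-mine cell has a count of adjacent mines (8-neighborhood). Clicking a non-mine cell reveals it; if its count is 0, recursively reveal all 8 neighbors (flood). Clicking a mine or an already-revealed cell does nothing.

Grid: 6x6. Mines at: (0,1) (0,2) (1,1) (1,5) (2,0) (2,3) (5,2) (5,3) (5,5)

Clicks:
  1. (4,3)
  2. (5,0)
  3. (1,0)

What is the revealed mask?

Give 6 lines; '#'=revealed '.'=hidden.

Answer: ......
#.....
......
##....
##.#..
##....

Derivation:
Click 1 (4,3) count=2: revealed 1 new [(4,3)] -> total=1
Click 2 (5,0) count=0: revealed 6 new [(3,0) (3,1) (4,0) (4,1) (5,0) (5,1)] -> total=7
Click 3 (1,0) count=3: revealed 1 new [(1,0)] -> total=8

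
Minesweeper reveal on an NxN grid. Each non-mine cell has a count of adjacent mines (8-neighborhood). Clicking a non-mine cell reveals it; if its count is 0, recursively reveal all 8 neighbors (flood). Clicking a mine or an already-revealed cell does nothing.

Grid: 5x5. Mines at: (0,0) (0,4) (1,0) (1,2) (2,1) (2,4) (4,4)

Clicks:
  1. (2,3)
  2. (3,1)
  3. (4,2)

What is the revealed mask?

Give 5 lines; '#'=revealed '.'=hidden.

Answer: .....
.....
...#.
####.
####.

Derivation:
Click 1 (2,3) count=2: revealed 1 new [(2,3)] -> total=1
Click 2 (3,1) count=1: revealed 1 new [(3,1)] -> total=2
Click 3 (4,2) count=0: revealed 7 new [(3,0) (3,2) (3,3) (4,0) (4,1) (4,2) (4,3)] -> total=9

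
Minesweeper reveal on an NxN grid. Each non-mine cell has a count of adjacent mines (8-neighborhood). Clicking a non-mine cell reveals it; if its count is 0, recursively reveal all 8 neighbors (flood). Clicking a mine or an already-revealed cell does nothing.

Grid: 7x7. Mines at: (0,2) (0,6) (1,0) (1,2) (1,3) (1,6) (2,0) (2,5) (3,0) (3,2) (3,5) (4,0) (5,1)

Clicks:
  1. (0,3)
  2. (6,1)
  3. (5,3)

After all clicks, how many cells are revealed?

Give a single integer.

Answer: 17

Derivation:
Click 1 (0,3) count=3: revealed 1 new [(0,3)] -> total=1
Click 2 (6,1) count=1: revealed 1 new [(6,1)] -> total=2
Click 3 (5,3) count=0: revealed 15 new [(4,2) (4,3) (4,4) (4,5) (4,6) (5,2) (5,3) (5,4) (5,5) (5,6) (6,2) (6,3) (6,4) (6,5) (6,6)] -> total=17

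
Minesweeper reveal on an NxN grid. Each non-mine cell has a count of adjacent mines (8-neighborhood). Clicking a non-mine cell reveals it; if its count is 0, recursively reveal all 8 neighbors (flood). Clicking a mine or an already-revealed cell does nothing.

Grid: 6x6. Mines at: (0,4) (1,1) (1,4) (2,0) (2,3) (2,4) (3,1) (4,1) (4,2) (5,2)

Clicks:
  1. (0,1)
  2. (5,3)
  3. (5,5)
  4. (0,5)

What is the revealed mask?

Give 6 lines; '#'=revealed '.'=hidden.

Click 1 (0,1) count=1: revealed 1 new [(0,1)] -> total=1
Click 2 (5,3) count=2: revealed 1 new [(5,3)] -> total=2
Click 3 (5,5) count=0: revealed 8 new [(3,3) (3,4) (3,5) (4,3) (4,4) (4,5) (5,4) (5,5)] -> total=10
Click 4 (0,5) count=2: revealed 1 new [(0,5)] -> total=11

Answer: .#...#
......
......
...###
...###
...###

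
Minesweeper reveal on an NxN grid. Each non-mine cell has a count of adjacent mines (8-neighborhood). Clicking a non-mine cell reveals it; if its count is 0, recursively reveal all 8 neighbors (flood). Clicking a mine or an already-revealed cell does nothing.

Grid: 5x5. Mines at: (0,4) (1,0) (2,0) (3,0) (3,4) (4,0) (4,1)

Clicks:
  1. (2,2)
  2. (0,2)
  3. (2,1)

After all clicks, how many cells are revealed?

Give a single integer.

Click 1 (2,2) count=0: revealed 12 new [(0,1) (0,2) (0,3) (1,1) (1,2) (1,3) (2,1) (2,2) (2,3) (3,1) (3,2) (3,3)] -> total=12
Click 2 (0,2) count=0: revealed 0 new [(none)] -> total=12
Click 3 (2,1) count=3: revealed 0 new [(none)] -> total=12

Answer: 12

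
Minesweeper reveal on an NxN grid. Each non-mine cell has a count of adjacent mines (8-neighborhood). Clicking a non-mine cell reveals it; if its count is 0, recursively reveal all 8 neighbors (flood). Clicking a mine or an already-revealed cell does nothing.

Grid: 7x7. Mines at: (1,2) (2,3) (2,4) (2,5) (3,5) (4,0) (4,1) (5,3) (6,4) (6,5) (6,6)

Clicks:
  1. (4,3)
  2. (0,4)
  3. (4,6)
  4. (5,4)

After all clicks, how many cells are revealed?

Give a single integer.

Answer: 11

Derivation:
Click 1 (4,3) count=1: revealed 1 new [(4,3)] -> total=1
Click 2 (0,4) count=0: revealed 8 new [(0,3) (0,4) (0,5) (0,6) (1,3) (1,4) (1,5) (1,6)] -> total=9
Click 3 (4,6) count=1: revealed 1 new [(4,6)] -> total=10
Click 4 (5,4) count=3: revealed 1 new [(5,4)] -> total=11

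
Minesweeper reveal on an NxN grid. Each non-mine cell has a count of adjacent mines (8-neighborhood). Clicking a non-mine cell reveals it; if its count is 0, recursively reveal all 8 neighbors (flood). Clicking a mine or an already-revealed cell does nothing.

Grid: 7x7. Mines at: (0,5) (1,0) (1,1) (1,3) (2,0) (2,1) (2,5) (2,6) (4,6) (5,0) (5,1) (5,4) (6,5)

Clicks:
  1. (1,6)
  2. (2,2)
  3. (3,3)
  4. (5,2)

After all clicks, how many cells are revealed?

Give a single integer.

Answer: 11

Derivation:
Click 1 (1,6) count=3: revealed 1 new [(1,6)] -> total=1
Click 2 (2,2) count=3: revealed 1 new [(2,2)] -> total=2
Click 3 (3,3) count=0: revealed 8 new [(2,3) (2,4) (3,2) (3,3) (3,4) (4,2) (4,3) (4,4)] -> total=10
Click 4 (5,2) count=1: revealed 1 new [(5,2)] -> total=11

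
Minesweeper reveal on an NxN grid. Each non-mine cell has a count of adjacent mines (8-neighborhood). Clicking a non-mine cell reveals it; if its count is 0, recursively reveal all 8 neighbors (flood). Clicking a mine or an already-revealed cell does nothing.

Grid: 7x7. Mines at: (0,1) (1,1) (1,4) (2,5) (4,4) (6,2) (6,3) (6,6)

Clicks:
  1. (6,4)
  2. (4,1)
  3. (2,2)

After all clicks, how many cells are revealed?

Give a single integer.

Answer: 19

Derivation:
Click 1 (6,4) count=1: revealed 1 new [(6,4)] -> total=1
Click 2 (4,1) count=0: revealed 18 new [(2,0) (2,1) (2,2) (2,3) (3,0) (3,1) (3,2) (3,3) (4,0) (4,1) (4,2) (4,3) (5,0) (5,1) (5,2) (5,3) (6,0) (6,1)] -> total=19
Click 3 (2,2) count=1: revealed 0 new [(none)] -> total=19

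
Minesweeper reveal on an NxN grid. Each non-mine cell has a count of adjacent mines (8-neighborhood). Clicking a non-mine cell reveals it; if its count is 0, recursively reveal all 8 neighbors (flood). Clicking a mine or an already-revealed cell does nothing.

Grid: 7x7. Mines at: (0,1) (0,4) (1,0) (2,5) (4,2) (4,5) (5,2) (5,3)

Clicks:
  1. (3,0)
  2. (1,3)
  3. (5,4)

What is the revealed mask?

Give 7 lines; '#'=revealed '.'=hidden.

Click 1 (3,0) count=0: revealed 10 new [(2,0) (2,1) (3,0) (3,1) (4,0) (4,1) (5,0) (5,1) (6,0) (6,1)] -> total=10
Click 2 (1,3) count=1: revealed 1 new [(1,3)] -> total=11
Click 3 (5,4) count=2: revealed 1 new [(5,4)] -> total=12

Answer: .......
...#...
##.....
##.....
##.....
##..#..
##.....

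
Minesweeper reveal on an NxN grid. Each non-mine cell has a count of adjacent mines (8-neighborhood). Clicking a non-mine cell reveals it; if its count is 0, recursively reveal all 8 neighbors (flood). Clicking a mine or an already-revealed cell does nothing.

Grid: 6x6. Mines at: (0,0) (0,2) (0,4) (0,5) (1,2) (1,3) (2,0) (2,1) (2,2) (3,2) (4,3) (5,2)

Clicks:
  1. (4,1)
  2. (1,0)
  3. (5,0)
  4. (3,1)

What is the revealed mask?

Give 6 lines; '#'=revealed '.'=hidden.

Click 1 (4,1) count=2: revealed 1 new [(4,1)] -> total=1
Click 2 (1,0) count=3: revealed 1 new [(1,0)] -> total=2
Click 3 (5,0) count=0: revealed 5 new [(3,0) (3,1) (4,0) (5,0) (5,1)] -> total=7
Click 4 (3,1) count=4: revealed 0 new [(none)] -> total=7

Answer: ......
#.....
......
##....
##....
##....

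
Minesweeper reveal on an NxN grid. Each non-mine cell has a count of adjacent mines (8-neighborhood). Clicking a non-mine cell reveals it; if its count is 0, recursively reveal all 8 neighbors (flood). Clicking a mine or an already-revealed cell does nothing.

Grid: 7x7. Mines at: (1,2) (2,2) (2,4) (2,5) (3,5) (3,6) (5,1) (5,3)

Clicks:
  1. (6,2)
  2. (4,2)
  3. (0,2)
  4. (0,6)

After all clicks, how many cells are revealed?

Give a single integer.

Answer: 11

Derivation:
Click 1 (6,2) count=2: revealed 1 new [(6,2)] -> total=1
Click 2 (4,2) count=2: revealed 1 new [(4,2)] -> total=2
Click 3 (0,2) count=1: revealed 1 new [(0,2)] -> total=3
Click 4 (0,6) count=0: revealed 8 new [(0,3) (0,4) (0,5) (0,6) (1,3) (1,4) (1,5) (1,6)] -> total=11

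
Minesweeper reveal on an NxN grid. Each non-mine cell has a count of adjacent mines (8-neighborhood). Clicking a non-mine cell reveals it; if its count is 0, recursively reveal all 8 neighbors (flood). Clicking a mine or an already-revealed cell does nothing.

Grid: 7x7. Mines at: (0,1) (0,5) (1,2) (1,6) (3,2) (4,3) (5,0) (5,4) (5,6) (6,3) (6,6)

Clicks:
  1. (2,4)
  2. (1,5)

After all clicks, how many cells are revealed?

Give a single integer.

Click 1 (2,4) count=0: revealed 14 new [(1,3) (1,4) (1,5) (2,3) (2,4) (2,5) (2,6) (3,3) (3,4) (3,5) (3,6) (4,4) (4,5) (4,6)] -> total=14
Click 2 (1,5) count=2: revealed 0 new [(none)] -> total=14

Answer: 14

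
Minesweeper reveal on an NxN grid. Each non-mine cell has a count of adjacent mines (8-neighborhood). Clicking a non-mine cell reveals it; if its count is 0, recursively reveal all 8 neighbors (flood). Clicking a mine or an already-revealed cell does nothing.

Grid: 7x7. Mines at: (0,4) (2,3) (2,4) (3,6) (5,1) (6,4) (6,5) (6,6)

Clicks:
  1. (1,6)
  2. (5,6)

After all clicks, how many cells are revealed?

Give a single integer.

Answer: 7

Derivation:
Click 1 (1,6) count=0: revealed 6 new [(0,5) (0,6) (1,5) (1,6) (2,5) (2,6)] -> total=6
Click 2 (5,6) count=2: revealed 1 new [(5,6)] -> total=7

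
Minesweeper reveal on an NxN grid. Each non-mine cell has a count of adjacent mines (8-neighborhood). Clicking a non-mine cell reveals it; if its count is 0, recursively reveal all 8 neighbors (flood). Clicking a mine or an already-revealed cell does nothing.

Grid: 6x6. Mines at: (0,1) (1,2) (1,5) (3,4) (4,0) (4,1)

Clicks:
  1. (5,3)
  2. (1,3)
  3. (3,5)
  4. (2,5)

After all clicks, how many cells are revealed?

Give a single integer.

Click 1 (5,3) count=0: revealed 8 new [(4,2) (4,3) (4,4) (4,5) (5,2) (5,3) (5,4) (5,5)] -> total=8
Click 2 (1,3) count=1: revealed 1 new [(1,3)] -> total=9
Click 3 (3,5) count=1: revealed 1 new [(3,5)] -> total=10
Click 4 (2,5) count=2: revealed 1 new [(2,5)] -> total=11

Answer: 11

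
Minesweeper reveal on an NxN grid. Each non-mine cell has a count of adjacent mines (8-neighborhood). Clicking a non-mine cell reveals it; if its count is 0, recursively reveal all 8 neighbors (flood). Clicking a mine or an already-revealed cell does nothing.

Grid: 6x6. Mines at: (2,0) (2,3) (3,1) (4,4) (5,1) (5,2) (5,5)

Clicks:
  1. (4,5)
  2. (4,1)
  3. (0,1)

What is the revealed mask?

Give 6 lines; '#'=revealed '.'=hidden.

Answer: ######
######
....##
....##
.#...#
......

Derivation:
Click 1 (4,5) count=2: revealed 1 new [(4,5)] -> total=1
Click 2 (4,1) count=3: revealed 1 new [(4,1)] -> total=2
Click 3 (0,1) count=0: revealed 16 new [(0,0) (0,1) (0,2) (0,3) (0,4) (0,5) (1,0) (1,1) (1,2) (1,3) (1,4) (1,5) (2,4) (2,5) (3,4) (3,5)] -> total=18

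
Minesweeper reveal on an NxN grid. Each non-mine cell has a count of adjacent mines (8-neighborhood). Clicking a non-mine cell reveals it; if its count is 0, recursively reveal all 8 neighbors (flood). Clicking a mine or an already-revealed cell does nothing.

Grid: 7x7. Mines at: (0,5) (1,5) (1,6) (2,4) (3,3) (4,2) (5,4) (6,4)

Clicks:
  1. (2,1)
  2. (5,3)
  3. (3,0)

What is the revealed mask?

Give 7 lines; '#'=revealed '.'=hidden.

Answer: #####..
#####..
####...
###....
##.....
####...
####...

Derivation:
Click 1 (2,1) count=0: revealed 27 new [(0,0) (0,1) (0,2) (0,3) (0,4) (1,0) (1,1) (1,2) (1,3) (1,4) (2,0) (2,1) (2,2) (2,3) (3,0) (3,1) (3,2) (4,0) (4,1) (5,0) (5,1) (5,2) (5,3) (6,0) (6,1) (6,2) (6,3)] -> total=27
Click 2 (5,3) count=3: revealed 0 new [(none)] -> total=27
Click 3 (3,0) count=0: revealed 0 new [(none)] -> total=27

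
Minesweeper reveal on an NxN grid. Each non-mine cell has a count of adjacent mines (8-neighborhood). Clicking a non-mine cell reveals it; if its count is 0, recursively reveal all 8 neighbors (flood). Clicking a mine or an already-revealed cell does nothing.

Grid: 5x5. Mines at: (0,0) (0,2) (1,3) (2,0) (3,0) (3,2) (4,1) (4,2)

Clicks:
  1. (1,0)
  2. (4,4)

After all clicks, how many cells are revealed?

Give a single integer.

Answer: 7

Derivation:
Click 1 (1,0) count=2: revealed 1 new [(1,0)] -> total=1
Click 2 (4,4) count=0: revealed 6 new [(2,3) (2,4) (3,3) (3,4) (4,3) (4,4)] -> total=7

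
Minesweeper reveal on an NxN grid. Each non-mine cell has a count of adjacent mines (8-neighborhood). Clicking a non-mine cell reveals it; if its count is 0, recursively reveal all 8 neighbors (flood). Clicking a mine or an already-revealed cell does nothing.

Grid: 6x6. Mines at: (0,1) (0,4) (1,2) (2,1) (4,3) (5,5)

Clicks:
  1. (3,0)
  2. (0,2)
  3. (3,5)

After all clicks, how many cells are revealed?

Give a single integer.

Answer: 13

Derivation:
Click 1 (3,0) count=1: revealed 1 new [(3,0)] -> total=1
Click 2 (0,2) count=2: revealed 1 new [(0,2)] -> total=2
Click 3 (3,5) count=0: revealed 11 new [(1,3) (1,4) (1,5) (2,3) (2,4) (2,5) (3,3) (3,4) (3,5) (4,4) (4,5)] -> total=13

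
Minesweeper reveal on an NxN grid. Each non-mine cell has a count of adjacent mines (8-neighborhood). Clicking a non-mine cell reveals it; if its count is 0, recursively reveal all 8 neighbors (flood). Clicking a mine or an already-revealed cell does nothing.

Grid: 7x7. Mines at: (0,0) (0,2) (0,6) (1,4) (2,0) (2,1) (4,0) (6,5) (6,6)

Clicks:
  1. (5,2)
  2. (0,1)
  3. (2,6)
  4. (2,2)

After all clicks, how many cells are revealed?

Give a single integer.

Answer: 32

Derivation:
Click 1 (5,2) count=0: revealed 31 new [(1,5) (1,6) (2,2) (2,3) (2,4) (2,5) (2,6) (3,1) (3,2) (3,3) (3,4) (3,5) (3,6) (4,1) (4,2) (4,3) (4,4) (4,5) (4,6) (5,0) (5,1) (5,2) (5,3) (5,4) (5,5) (5,6) (6,0) (6,1) (6,2) (6,3) (6,4)] -> total=31
Click 2 (0,1) count=2: revealed 1 new [(0,1)] -> total=32
Click 3 (2,6) count=0: revealed 0 new [(none)] -> total=32
Click 4 (2,2) count=1: revealed 0 new [(none)] -> total=32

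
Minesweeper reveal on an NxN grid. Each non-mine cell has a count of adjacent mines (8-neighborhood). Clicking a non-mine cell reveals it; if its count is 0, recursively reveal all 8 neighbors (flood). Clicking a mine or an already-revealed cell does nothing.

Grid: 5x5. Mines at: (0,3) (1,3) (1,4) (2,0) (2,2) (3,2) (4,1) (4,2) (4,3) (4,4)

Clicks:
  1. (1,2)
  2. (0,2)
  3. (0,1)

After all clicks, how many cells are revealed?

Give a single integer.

Answer: 6

Derivation:
Click 1 (1,2) count=3: revealed 1 new [(1,2)] -> total=1
Click 2 (0,2) count=2: revealed 1 new [(0,2)] -> total=2
Click 3 (0,1) count=0: revealed 4 new [(0,0) (0,1) (1,0) (1,1)] -> total=6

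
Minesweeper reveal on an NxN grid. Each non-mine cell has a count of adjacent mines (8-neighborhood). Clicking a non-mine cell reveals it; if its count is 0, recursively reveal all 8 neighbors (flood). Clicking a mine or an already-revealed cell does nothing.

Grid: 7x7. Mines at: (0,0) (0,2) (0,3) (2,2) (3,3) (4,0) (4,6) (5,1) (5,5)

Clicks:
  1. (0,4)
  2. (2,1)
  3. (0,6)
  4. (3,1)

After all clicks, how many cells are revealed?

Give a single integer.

Click 1 (0,4) count=1: revealed 1 new [(0,4)] -> total=1
Click 2 (2,1) count=1: revealed 1 new [(2,1)] -> total=2
Click 3 (0,6) count=0: revealed 11 new [(0,5) (0,6) (1,4) (1,5) (1,6) (2,4) (2,5) (2,6) (3,4) (3,5) (3,6)] -> total=13
Click 4 (3,1) count=2: revealed 1 new [(3,1)] -> total=14

Answer: 14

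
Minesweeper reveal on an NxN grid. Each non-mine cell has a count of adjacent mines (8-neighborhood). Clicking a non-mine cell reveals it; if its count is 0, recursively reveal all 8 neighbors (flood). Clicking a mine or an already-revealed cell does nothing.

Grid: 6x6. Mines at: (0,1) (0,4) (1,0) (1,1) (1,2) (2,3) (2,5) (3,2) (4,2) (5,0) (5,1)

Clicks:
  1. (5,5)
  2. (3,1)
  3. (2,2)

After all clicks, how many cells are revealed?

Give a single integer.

Click 1 (5,5) count=0: revealed 9 new [(3,3) (3,4) (3,5) (4,3) (4,4) (4,5) (5,3) (5,4) (5,5)] -> total=9
Click 2 (3,1) count=2: revealed 1 new [(3,1)] -> total=10
Click 3 (2,2) count=4: revealed 1 new [(2,2)] -> total=11

Answer: 11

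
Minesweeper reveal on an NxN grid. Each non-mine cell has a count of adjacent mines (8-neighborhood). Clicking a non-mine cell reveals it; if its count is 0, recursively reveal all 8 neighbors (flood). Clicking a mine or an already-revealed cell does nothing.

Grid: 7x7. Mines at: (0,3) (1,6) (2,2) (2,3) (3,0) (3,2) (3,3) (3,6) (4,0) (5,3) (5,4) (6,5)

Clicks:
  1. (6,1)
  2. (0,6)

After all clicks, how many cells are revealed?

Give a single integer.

Answer: 7

Derivation:
Click 1 (6,1) count=0: revealed 6 new [(5,0) (5,1) (5,2) (6,0) (6,1) (6,2)] -> total=6
Click 2 (0,6) count=1: revealed 1 new [(0,6)] -> total=7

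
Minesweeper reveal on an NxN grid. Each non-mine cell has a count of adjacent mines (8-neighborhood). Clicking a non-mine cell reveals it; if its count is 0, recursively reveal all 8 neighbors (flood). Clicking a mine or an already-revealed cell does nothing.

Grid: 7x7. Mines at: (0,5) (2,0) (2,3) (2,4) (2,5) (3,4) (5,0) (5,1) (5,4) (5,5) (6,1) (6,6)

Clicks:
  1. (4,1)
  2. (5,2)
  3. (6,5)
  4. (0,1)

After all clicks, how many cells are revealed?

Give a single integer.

Answer: 13

Derivation:
Click 1 (4,1) count=2: revealed 1 new [(4,1)] -> total=1
Click 2 (5,2) count=2: revealed 1 new [(5,2)] -> total=2
Click 3 (6,5) count=3: revealed 1 new [(6,5)] -> total=3
Click 4 (0,1) count=0: revealed 10 new [(0,0) (0,1) (0,2) (0,3) (0,4) (1,0) (1,1) (1,2) (1,3) (1,4)] -> total=13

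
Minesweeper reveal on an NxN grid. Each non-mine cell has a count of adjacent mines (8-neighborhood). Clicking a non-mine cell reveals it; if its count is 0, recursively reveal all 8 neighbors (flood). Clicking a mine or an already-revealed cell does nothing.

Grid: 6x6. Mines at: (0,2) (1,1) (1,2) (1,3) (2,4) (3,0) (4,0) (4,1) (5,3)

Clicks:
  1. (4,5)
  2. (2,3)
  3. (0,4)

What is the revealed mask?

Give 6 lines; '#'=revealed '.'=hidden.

Answer: ....#.
......
...#..
....##
....##
....##

Derivation:
Click 1 (4,5) count=0: revealed 6 new [(3,4) (3,5) (4,4) (4,5) (5,4) (5,5)] -> total=6
Click 2 (2,3) count=3: revealed 1 new [(2,3)] -> total=7
Click 3 (0,4) count=1: revealed 1 new [(0,4)] -> total=8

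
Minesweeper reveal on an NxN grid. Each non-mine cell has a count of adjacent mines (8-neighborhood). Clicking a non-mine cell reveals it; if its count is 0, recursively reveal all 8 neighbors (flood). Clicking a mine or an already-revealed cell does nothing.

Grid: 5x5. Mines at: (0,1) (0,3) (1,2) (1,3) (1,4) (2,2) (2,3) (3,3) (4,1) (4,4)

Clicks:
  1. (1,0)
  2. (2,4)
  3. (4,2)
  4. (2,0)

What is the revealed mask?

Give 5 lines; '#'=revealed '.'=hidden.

Answer: .....
##...
##..#
##...
..#..

Derivation:
Click 1 (1,0) count=1: revealed 1 new [(1,0)] -> total=1
Click 2 (2,4) count=4: revealed 1 new [(2,4)] -> total=2
Click 3 (4,2) count=2: revealed 1 new [(4,2)] -> total=3
Click 4 (2,0) count=0: revealed 5 new [(1,1) (2,0) (2,1) (3,0) (3,1)] -> total=8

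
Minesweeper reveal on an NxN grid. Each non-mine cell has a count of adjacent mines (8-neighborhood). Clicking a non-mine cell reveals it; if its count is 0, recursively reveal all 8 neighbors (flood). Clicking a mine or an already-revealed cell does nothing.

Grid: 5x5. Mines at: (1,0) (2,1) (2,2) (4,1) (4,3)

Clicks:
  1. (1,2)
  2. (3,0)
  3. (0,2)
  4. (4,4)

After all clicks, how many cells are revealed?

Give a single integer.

Click 1 (1,2) count=2: revealed 1 new [(1,2)] -> total=1
Click 2 (3,0) count=2: revealed 1 new [(3,0)] -> total=2
Click 3 (0,2) count=0: revealed 11 new [(0,1) (0,2) (0,3) (0,4) (1,1) (1,3) (1,4) (2,3) (2,4) (3,3) (3,4)] -> total=13
Click 4 (4,4) count=1: revealed 1 new [(4,4)] -> total=14

Answer: 14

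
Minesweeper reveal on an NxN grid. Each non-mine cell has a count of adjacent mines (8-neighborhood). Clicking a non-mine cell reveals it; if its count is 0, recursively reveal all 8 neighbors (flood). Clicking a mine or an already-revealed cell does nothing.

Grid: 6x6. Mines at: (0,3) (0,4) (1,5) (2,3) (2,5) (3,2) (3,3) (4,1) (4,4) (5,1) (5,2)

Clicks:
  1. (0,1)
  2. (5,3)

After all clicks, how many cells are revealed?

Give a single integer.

Answer: 12

Derivation:
Click 1 (0,1) count=0: revealed 11 new [(0,0) (0,1) (0,2) (1,0) (1,1) (1,2) (2,0) (2,1) (2,2) (3,0) (3,1)] -> total=11
Click 2 (5,3) count=2: revealed 1 new [(5,3)] -> total=12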